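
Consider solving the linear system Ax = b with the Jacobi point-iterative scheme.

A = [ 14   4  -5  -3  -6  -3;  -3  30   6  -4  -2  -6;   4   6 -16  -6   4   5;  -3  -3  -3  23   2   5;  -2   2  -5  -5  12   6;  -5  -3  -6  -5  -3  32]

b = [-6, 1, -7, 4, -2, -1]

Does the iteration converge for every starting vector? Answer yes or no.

yes

A = D + L + U where D = diag(14, 30, -16, 23, 12, 32).
T_J = -D⁻¹(L+U): T[5,2] = -(-6)/(32) = +0.1875; T[5,5] = 0.
  T[0,:] = [+0.0000 -0.2857 +0.3571 +0.2143 +0.4286 +0.2143]
  T[1,:] = [+0.1000 +0.0000 -0.2000 +0.1333 +0.0667 +0.2000]
  T[2,:] = [+0.2500 +0.3750 +0.0000 -0.3750 +0.2500 +0.3125]
  T[3,:] = [+0.1304 +0.1304 +0.1304 +0.0000 -0.0870 -0.2174]
  T[4,:] = [+0.1667 -0.1667 +0.4167 +0.4167 +0.0000 -0.5000]
  T[5,:] = [+0.1562 +0.0938 +0.1875 +0.1562 +0.0938 +0.0000]
|λ(T)| sorted: 0.6207, 0.4900, 0.4900, 0.1046, 0.0958, 0.0958.
ρ = 0.6207; 0.6207 < 1: convergent.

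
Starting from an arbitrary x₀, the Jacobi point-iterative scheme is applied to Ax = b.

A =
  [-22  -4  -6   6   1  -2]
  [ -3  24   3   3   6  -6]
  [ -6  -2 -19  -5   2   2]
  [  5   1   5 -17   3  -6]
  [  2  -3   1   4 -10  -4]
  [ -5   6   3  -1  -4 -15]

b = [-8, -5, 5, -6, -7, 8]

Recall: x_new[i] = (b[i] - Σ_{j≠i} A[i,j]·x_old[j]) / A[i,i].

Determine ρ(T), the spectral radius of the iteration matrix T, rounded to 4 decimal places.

0.8515

A = D + L + U where D = diag(-22, 24, -19, -17, -10, -15).
Jacobi: T = -D⁻¹(L+U), T[1,3] = -(3)/(24) = -0.1250; T[1,1] = 0.
  T[0,:] = [+0.0000  -0.1818  -0.2727  +0.2727  +0.0455  -0.0909]
  T[1,:] = [+0.1250  +0.0000  -0.1250  -0.1250  -0.2500  +0.2500]
  T[2,:] = [-0.3158  -0.1053  +0.0000  -0.2632  +0.1053  +0.1053]
  T[3,:] = [+0.2941  +0.0588  +0.2941  +0.0000  +0.1765  -0.3529]
  T[4,:] = [+0.2000  -0.3000  +0.1000  +0.4000  +0.0000  -0.4000]
  T[5,:] = [-0.3333  +0.4000  +0.2000  -0.0667  -0.2667  +0.0000]
|λ(T)| sorted: 0.8515, 0.4407, 0.4407, 0.2994, 0.2899, 0.1272.
spectral radius ρ = 0.8515; 0.8515 < 1 ⇒ converges.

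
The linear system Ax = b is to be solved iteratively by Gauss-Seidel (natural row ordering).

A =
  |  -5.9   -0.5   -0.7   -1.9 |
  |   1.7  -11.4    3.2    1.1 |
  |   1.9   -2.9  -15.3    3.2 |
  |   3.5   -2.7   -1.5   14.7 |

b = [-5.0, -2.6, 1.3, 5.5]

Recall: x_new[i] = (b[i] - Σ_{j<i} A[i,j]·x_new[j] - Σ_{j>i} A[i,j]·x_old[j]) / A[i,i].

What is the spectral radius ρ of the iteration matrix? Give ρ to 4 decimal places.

Split A = D + L + U, D = diag(-5.9, -11.4, -15.3, 14.7).
GS T = -(D+L)⁻¹U: row 0 first, T[0,2] = -(-0.7)/(-5.9) = -0.1186; later rows by forward substitution.
  T[0,:] = [+0.0000, -0.0847, -0.1186, -0.3220]
  T[1,:] = [+0.0000, -0.0126, +0.2630, +0.0485]
  T[2,:] = [+0.0000, -0.0081, -0.0646, +0.1600]
  T[3,:] = [+0.0000, +0.0170, +0.0700, +0.1019]
|λ(T)| sorted: 0.1677, 0.0840, 0.0840, 0.0000.
ρ(T) = max|λ| = 0.1677; 0.1677 < 1 ⇒ converges.

0.1677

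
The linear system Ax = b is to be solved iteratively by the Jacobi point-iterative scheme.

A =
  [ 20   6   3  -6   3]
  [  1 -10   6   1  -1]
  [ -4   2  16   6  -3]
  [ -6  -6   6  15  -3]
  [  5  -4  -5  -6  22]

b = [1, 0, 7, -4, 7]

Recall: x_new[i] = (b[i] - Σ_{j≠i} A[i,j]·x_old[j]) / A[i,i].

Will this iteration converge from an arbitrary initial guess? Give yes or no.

Let D = diag(20, -10, 16, 15, 22); L, U the strict triangles.
Jacobi: T = -D⁻¹(L+U), T[0,1] = -(6)/(20) = -0.3000; T[0,0] = 0.
  T[0,:] = [+0.0000  -0.3000  -0.1500  +0.3000  -0.1500]
  T[1,:] = [+0.1000  +0.0000  +0.6000  +0.1000  -0.1000]
  T[2,:] = [+0.2500  -0.1250  +0.0000  -0.3750  +0.1875]
  T[3,:] = [+0.4000  +0.4000  -0.4000  +0.0000  +0.2000]
  T[4,:] = [-0.2273  +0.1818  +0.2273  +0.2727  +0.0000]
moduli |λ_i(T)| = 0.8267, 0.4490, 0.4464, 0.4464, 0.1480.
spectral radius ρ = 0.8267; 0.8267 < 1 ⇒ converges.

yes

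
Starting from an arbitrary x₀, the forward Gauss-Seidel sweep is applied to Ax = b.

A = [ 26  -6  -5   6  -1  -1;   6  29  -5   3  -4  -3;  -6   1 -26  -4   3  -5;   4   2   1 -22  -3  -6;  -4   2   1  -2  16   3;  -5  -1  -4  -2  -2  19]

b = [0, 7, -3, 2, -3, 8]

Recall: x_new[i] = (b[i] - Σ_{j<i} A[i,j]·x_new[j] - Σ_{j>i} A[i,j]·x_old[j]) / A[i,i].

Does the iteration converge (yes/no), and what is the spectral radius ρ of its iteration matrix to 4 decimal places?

yes, ρ = 0.2685

Let D = diag(26, 29, -26, -22, 16, 19); L, U the strict triangles.
Gauss-Seidel: T = -(D+L)⁻¹U, row 0 first, T[0,2] = -(-5)/(26) = +0.1923; later rows by forward substitution.
  T[0,:] = [+0.0000 +0.2308 +0.1923 -0.2308 +0.0385 +0.0385]
  T[1,:] = [+0.0000 -0.0477 +0.1326 -0.0557 +0.1300 +0.0955]
  T[2,:] = [+0.0000 -0.0551 -0.0393 -0.1027 +0.1115 -0.1975]
  T[3,:] = [+0.0000 +0.0351 +0.0452 -0.0517 -0.1125 -0.2660]
  T[4,:] = [+0.0000 +0.0715 +0.0396 -0.0508 -0.0277 -0.2107]
  T[5,:] = [+0.0000 +0.0578 +0.0582 -0.0961 +0.0257 -0.0766]
eigenvalue magnitudes: 0.2685, 0.1294, 0.1294, 0.0957, 0.0957, 0.0000.
ρ = 0.2685; 0.2685 < 1, so it converges for any x₀.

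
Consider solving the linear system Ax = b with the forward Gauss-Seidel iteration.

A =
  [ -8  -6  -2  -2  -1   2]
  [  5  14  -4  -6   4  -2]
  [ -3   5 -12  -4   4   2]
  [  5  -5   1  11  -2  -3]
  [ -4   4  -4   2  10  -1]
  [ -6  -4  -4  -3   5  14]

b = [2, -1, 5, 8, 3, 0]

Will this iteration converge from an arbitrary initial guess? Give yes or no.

Let D = diag(-8, 14, -12, 11, 10, 14); L, U the strict triangles.
GS T = -(D+L)⁻¹U: row 0 first, T[0,3] = -(-2)/(-8) = -0.2500; later rows by forward substitution.
  T[0,:] = [+0.0000, -0.7500, -0.2500, -0.2500, -0.1250, +0.2500]
  T[1,:] = [+0.0000, +0.2679, +0.3750, +0.5179, -0.2411, +0.0536]
  T[2,:] = [+0.0000, +0.2991, +0.2187, -0.0551, +0.2641, +0.1265]
  T[3,:] = [+0.0000, +0.4355, +0.2642, +0.3540, +0.1050, +0.1719]
  T[4,:] = [+0.0000, -0.3746, -0.2153, -0.4000, +0.1311, +0.1948]
  T[5,:] = [+0.0000, +0.0677, +0.1960, +0.2438, -0.0713, +0.1259]
|eigenvalues of T|: 0.9407, 0.2905, 0.1545, 0.1258, 0.1048, 0.0000.
ρ(T) = max|λ| = 0.9407; 0.9407 < 1, so it converges for any x₀.

yes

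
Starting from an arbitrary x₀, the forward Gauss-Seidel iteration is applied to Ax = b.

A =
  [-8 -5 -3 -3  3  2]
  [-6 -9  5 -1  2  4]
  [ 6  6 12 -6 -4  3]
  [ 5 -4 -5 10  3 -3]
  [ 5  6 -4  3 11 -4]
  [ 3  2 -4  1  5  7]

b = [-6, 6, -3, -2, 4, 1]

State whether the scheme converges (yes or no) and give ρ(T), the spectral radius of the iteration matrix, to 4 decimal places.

no, ρ = 1.1434

Write A = D+L+U with D = diag(-8, -9, 12, 10, 11, 7).
GS T = -(D+L)⁻¹U: row 0 first, T[0,4] = -(3)/(-8) = +0.3750; later rows by forward substitution.
  T[0,:] = [+0.0000 -0.6250 -0.3750 -0.3750 +0.3750 +0.2500]
  T[1,:] = [+0.0000 +0.4167 +0.8056 +0.1389 -0.0278 +0.2778]
  T[2,:] = [+0.0000 +0.1042 -0.2153 +0.6181 +0.1597 -0.5139]
  T[3,:] = [+0.0000 +0.5312 +0.4021 +0.5521 -0.4188 +0.0292]
  T[4,:] = [+0.0000 -0.0502 -0.4569 +0.1689 +0.0170 -0.0963]
  T[5,:] = [+0.0000 +0.1683 +0.0764 +0.2747 -0.0138 -0.4155]
moduli |λ_i(T)| = 1.1434, 0.4672, 0.4672, 0.3974, 0.0818, 0.0000.
ρ = 1.1434; 1.1434 > 1: divergent.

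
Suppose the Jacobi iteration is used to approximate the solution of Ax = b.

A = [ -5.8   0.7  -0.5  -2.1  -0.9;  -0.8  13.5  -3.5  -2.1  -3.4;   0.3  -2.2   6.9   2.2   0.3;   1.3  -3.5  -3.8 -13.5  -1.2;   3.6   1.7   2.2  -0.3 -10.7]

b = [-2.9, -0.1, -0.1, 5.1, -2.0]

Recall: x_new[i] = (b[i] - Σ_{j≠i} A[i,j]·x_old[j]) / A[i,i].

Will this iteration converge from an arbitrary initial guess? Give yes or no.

yes

Diagonal D = diag(-5.8, 13.5, 6.9, -13.5, -10.7); L, U strict lower/upper.
T_J = -D⁻¹(L+U): T[1,4] = -(-3.4)/(13.5) = +0.2519; T[1,1] = 0.
  T[0,:] = [+0.0000, +0.1207, -0.0862, -0.3621, -0.1552]
  T[1,:] = [+0.0593, +0.0000, +0.2593, +0.1556, +0.2519]
  T[2,:] = [-0.0435, +0.3188, +0.0000, -0.3188, -0.0435]
  T[3,:] = [+0.0963, -0.2593, -0.2815, +0.0000, -0.0889]
  T[4,:] = [+0.3364, +0.1589, +0.2056, -0.0280, +0.0000]
|roots of det(T-λI)|: 0.5042, 0.2771, 0.2771, 0.1735, 0.1735.
ρ = 0.5042; 0.5042 < 1, so it converges for any x₀.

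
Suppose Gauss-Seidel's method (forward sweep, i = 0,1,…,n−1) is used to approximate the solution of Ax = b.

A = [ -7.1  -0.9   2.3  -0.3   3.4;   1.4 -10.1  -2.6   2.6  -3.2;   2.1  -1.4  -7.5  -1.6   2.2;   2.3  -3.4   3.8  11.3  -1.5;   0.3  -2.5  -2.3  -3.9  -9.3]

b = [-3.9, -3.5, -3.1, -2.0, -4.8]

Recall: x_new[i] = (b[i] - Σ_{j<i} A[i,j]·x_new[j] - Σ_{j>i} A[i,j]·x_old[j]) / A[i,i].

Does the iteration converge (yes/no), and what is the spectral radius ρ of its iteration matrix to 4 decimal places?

yes, ρ = 0.5327

Write A = D+L+U with D = diag(-7.1, -10.1, -7.5, 11.3, -9.3).
GS T = -(D+L)⁻¹U: row 0 first, T[0,4] = -(3.4)/(-7.1) = +0.4789; later rows by forward substitution.
  T[0,:] = [+0.0000, -0.1268, +0.3239, -0.0423, +0.4789]
  T[1,:] = [+0.0000, -0.0176, -0.2125, +0.2516, -0.2505]
  T[2,:] = [+0.0000, -0.0322, +0.1304, -0.2721, +0.4742]
  T[3,:] = [+0.0000, +0.0313, -0.1737, +0.1758, -0.1995]
  T[4,:] = [+0.0000, -0.0045, +0.1082, -0.0754, +0.0492]
|λ(T)| sorted: 0.5327, 0.1526, 0.0497, 0.0074, 0.0000.
ρ(T) = max|λ| = 0.5327; 0.5327 < 1, so it converges for any x₀.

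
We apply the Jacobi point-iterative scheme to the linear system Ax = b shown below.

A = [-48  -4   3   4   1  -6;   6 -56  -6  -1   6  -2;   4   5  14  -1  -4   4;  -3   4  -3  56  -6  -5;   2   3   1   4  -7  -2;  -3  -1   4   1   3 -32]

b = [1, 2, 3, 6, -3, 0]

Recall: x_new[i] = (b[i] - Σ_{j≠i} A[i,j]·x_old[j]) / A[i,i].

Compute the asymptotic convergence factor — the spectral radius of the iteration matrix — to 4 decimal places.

0.4528

Let D = diag(-48, -56, 14, 56, -7, -32); L, U the strict triangles.
T_J = -D⁻¹(L+U): T[1,4] = -(6)/(-56) = +0.1071; T[1,1] = 0.
  T[0,:] = [+0.0000, -0.0833, +0.0625, +0.0833, +0.0208, -0.1250]
  T[1,:] = [+0.1071, +0.0000, -0.1071, -0.0179, +0.1071, -0.0357]
  T[2,:] = [-0.2857, -0.3571, +0.0000, +0.0714, +0.2857, -0.2857]
  T[3,:] = [+0.0536, -0.0714, +0.0536, +0.0000, +0.1071, +0.0893]
  T[4,:] = [+0.2857, +0.4286, +0.1429, +0.5714, +0.0000, -0.2857]
  T[5,:] = [-0.0938, -0.0312, +0.1250, +0.0312, +0.0938, +0.0000]
moduli |λ_i(T)| = 0.4528, 0.3023, 0.1654, 0.1654, 0.1455, 0.1455.
ρ = 0.4528; 0.4528 < 1: convergent.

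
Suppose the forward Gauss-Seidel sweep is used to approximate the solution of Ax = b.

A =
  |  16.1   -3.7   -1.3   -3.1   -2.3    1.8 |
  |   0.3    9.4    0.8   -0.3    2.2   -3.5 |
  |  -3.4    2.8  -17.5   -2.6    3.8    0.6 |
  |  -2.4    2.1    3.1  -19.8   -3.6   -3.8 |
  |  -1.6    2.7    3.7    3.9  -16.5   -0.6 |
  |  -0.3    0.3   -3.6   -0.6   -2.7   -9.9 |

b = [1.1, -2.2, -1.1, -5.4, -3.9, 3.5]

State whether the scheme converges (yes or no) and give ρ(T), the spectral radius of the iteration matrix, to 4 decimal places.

yes, ρ = 0.2593

Let D = diag(16.1, 9.4, -17.5, -19.8, -16.5, -9.9); L, U the strict triangles.
Gauss-Seidel: T = -(D+L)⁻¹U, row 0 first, T[0,4] = -(-2.3)/(16.1) = +0.1429; later rows by forward substitution.
  T[0,:] = [+0.0000  +0.2298  +0.0807  +0.1925  +0.1429  -0.1118]
  T[1,:] = [+0.0000  -0.0073  -0.0877  +0.0258  -0.2386  +0.3759]
  T[2,:] = [+0.0000  -0.0458  -0.0297  -0.1819  +0.1512  +0.1162]
  T[3,:] = [+0.0000  -0.0358  -0.0237  -0.0491  -0.2008  -0.1203]
  T[4,:] = [+0.0000  -0.0422  -0.0345  -0.0668  -0.0664  +0.0336]
  T[5,:] = [+0.0000  +0.0232  +0.0165  +0.0823  -0.0363  -0.0293]
|roots of det(T-λI)|: 0.2593, 0.0908, 0.0908, 0.0897, 0.0030, 0.0000.
ρ(T) = max|λ| = 0.2593; 0.2593 < 1, so it converges for any x₀.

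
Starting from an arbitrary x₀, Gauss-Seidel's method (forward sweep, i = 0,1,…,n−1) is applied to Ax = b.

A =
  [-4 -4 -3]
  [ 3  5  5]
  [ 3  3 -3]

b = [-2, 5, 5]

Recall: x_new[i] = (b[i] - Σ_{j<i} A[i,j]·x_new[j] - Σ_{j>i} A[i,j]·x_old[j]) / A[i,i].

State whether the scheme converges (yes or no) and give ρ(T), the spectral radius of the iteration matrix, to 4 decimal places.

no, ρ = 1.4095

A = D + L + U where D = diag(-4, 5, -3).
Gauss-Seidel: T = -(D+L)⁻¹U, row 0 first, T[0,2] = -(-3)/(-4) = -0.7500; later rows by forward substitution.
  T[0,:] = [+0.0000, -1.0000, -0.7500]
  T[1,:] = [+0.0000, +0.6000, -0.5500]
  T[2,:] = [+0.0000, -0.4000, -1.3000]
|roots of det(T-λI)|: 1.4095, 0.7095, 0.0000.
ρ(T) = max|λ| = 1.4095; 1.4095 > 1, so it fails to converge.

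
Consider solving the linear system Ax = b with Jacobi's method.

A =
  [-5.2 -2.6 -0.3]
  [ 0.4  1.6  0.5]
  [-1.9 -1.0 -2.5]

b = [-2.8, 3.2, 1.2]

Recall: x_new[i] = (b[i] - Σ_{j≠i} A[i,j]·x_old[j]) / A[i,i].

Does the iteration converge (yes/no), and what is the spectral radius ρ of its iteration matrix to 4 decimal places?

A = D + L + U where D = diag(-5.2, 1.6, -2.5).
T_J = -D⁻¹(L+U): T[0,2] = -(-0.3)/(-5.2) = -0.0577; T[0,0] = 0.
  T[0,:] = [+0.0000 -0.5000 -0.0577]
  T[1,:] = [-0.2500 +0.0000 -0.3125]
  T[2,:] = [-0.7600 -0.4000 +0.0000]
moduli |λ_i(T)| = 0.6889, 0.4251, 0.4251.
ρ = 0.6889; 0.6889 < 1, so it converges for any x₀.

yes, ρ = 0.6889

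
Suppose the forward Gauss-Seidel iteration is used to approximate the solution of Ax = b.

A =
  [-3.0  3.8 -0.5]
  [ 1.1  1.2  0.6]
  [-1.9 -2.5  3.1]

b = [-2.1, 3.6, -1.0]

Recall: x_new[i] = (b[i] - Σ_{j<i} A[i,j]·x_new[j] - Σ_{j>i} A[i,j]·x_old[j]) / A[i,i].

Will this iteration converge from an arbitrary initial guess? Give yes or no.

no

Let D = diag(-3, 1.2, 3.1); L, U the strict triangles.
T_GS = -(D+L)⁻¹U: row 0 first, T[0,2] = -(-0.5)/(-3) = -0.1667; later rows by forward substitution.
  T[0,:] = [+0.0000  +1.2667  -0.1667]
  T[1,:] = [+0.0000  -1.1611  -0.3472]
  T[2,:] = [+0.0000  -0.1600  -0.3822]
|eigenvalues of T|: 1.2269, 0.3164, 0.0000.
ρ(T) = max|λ| = 1.2269; 1.2269 > 1: divergent.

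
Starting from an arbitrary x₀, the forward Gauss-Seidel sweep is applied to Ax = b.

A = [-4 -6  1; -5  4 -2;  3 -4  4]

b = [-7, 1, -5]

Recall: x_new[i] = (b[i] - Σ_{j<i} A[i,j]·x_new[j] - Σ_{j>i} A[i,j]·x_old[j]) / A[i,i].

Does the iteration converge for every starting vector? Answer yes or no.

no

Let D = diag(-4, 4, 4); L, U the strict triangles.
Gauss-Seidel: T = -(D+L)⁻¹U, row 0 first, T[0,1] = -(-6)/(-4) = -1.5000; later rows by forward substitution.
  T[0,:] = [+0.0000, -1.5000, +0.2500]
  T[1,:] = [+0.0000, -1.8750, +0.8125]
  T[2,:] = [+0.0000, -0.7500, +0.6250]
|eigenvalues of T|: 1.6013, 0.3513, 0.0000.
spectral radius ρ = 1.6013; 1.6013 > 1: divergent.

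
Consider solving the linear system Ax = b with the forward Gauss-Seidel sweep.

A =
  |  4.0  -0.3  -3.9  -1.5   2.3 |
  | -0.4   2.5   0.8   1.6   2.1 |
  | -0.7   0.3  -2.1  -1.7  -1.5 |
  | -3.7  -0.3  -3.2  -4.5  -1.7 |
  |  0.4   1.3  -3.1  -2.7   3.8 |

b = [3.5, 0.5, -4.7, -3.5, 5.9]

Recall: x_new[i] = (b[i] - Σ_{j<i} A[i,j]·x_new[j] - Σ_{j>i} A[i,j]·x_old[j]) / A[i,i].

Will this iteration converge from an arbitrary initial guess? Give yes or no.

Write A = D+L+U with D = diag(4, 2.5, -2.1, -4.5, 3.8).
Gauss-Seidel: T = -(D+L)⁻¹U, row 0 first, T[0,4] = -(2.3)/(4) = -0.5750; later rows by forward substitution.
  T[0,:] = [+0.0000  +0.0750  +0.9750  +0.3750  -0.5750]
  T[1,:] = [+0.0000  +0.0120  -0.1640  -0.5800  -0.9320]
  T[2,:] = [+0.0000  -0.0233  -0.3484  -1.0174  -0.6558]
  T[3,:] = [+0.0000  -0.0459  -0.5430  +0.4538  +0.6235]
  T[4,:] = [+0.0000  -0.0636  -0.7166  -0.3486  +0.2874]
|roots of det(T-λI)|: 1.1373, 0.9316, 0.1953, 0.0037, 0.0000.
ρ(T) = max|λ| = 1.1373; 1.1373 > 1: divergent.

no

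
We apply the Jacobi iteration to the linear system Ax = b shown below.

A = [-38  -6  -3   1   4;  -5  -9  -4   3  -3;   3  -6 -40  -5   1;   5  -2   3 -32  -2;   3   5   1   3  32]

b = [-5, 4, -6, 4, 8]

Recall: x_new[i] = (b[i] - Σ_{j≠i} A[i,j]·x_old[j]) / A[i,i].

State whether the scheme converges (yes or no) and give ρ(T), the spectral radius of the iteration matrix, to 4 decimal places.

yes, ρ = 0.4317

Split A = D + L + U, D = diag(-38, -9, -40, -32, 32).
Jacobi: T = -D⁻¹(L+U), T[1,3] = -(3)/(-9) = +0.3333; T[1,1] = 0.
  T[0,:] = [+0.0000 -0.1579 -0.0789 +0.0263 +0.1053]
  T[1,:] = [-0.5556 +0.0000 -0.4444 +0.3333 -0.3333]
  T[2,:] = [+0.0750 -0.1500 +0.0000 -0.1250 +0.0250]
  T[3,:] = [+0.1562 -0.0625 +0.0938 +0.0000 -0.0625]
  T[4,:] = [-0.0938 -0.1562 -0.0312 -0.0938 +0.0000]
eigenvalue magnitudes: 0.4317, 0.3255, 0.2186, 0.0951, 0.0951.
spectral radius ρ = 0.4317; 0.4317 < 1 ⇒ converges.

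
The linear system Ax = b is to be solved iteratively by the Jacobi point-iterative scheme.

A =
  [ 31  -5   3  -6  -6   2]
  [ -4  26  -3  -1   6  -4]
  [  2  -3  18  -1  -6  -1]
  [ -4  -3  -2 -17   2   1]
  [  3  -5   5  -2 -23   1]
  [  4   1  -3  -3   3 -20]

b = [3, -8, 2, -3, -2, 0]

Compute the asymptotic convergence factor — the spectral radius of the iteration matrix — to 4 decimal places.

0.5354

A = D + L + U where D = diag(31, 26, 18, -17, -23, -20).
Jacobi T = -D⁻¹(L+U): T[0,1] = -(-5)/(31) = +0.1613; T[0,0] = 0.
  T[0,:] = [+0.0000  +0.1613  -0.0968  +0.1935  +0.1935  -0.0645]
  T[1,:] = [+0.1538  +0.0000  +0.1154  +0.0385  -0.2308  +0.1538]
  T[2,:] = [-0.1111  +0.1667  +0.0000  +0.0556  +0.3333  +0.0556]
  T[3,:] = [-0.2353  -0.1765  -0.1176  +0.0000  +0.1176  +0.0588]
  T[4,:] = [+0.1304  -0.2174  +0.2174  -0.0870  +0.0000  +0.0435]
  T[5,:] = [+0.2000  +0.0500  -0.1500  -0.1500  +0.1500  +0.0000]
moduli |λ_i(T)| = 0.5354, 0.2902, 0.2697, 0.2697, 0.1987, 0.1987.
ρ = 0.5354; 0.5354 < 1: convergent.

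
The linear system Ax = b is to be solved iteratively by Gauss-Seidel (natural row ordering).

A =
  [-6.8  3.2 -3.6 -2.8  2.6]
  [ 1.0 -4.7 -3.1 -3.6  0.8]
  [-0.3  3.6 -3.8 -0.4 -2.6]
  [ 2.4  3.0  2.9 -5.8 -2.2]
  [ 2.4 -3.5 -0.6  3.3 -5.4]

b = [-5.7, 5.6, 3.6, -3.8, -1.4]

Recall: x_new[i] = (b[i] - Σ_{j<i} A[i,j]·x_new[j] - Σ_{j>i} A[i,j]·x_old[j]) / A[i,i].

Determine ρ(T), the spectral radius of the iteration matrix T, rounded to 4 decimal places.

1.6904

Split A = D + L + U, D = diag(-6.8, -4.7, -3.8, -5.8, -5.4).
GS T = -(D+L)⁻¹U: row 0 first, T[0,2] = -(-3.6)/(-6.8) = -0.5294; later rows by forward substitution.
  T[0,:] = [+0.0000, +0.4706, -0.5294, -0.4118, +0.3824]
  T[1,:] = [+0.0000, +0.1001, -0.7722, -0.8536, +0.2516]
  T[2,:] = [+0.0000, +0.0577, -0.6898, -0.8814, -0.4761]
  T[3,:] = [+0.0000, +0.2754, -0.9634, -1.0526, -0.3290]
  T[4,:] = [+0.0000, +0.3061, -0.2469, -0.1751, -0.1413]
|eigenvalues of T|: 1.6904, 0.4983, 0.3884, 0.0168, 0.0000.
ρ = 1.6904; 1.6904 > 1, so it fails to converge.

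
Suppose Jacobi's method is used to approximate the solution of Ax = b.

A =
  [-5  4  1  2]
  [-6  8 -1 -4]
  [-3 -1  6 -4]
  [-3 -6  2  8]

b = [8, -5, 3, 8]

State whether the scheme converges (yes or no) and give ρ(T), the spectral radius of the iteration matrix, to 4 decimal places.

Write A = D+L+U with D = diag(-5, 8, 6, 8).
Jacobi T = -D⁻¹(L+U): T[2,0] = -(-3)/(6) = +0.5000; T[2,2] = 0.
  T[0,:] = [+0.0000  +0.8000  +0.2000  +0.4000]
  T[1,:] = [+0.7500  +0.0000  +0.1250  +0.5000]
  T[2,:] = [+0.5000  +0.1667  +0.0000  +0.6667]
  T[3,:] = [+0.3750  +0.7500  -0.2500  +0.0000]
|eigenvalues of T|: 1.2459, 0.8114, 0.3472, 0.3472.
ρ = 1.2459; 1.2459 > 1: divergent.

no, ρ = 1.2459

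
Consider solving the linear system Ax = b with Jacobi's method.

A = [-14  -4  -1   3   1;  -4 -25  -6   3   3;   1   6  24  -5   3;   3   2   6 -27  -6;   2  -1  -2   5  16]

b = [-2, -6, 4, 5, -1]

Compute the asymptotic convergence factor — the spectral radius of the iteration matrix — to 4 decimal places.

Diagonal D = diag(-14, -25, 24, -27, 16); L, U strict lower/upper.
Jacobi: T = -D⁻¹(L+U), T[1,2] = -(-6)/(-25) = -0.2400; T[1,1] = 0.
  T[0,:] = [+0.0000 -0.2857 -0.0714 +0.2143 +0.0714]
  T[1,:] = [-0.1600 +0.0000 -0.2400 +0.1200 +0.1200]
  T[2,:] = [-0.0417 -0.2500 +0.0000 +0.2083 -0.1250]
  T[3,:] = [+0.1111 +0.0741 +0.2222 +0.0000 -0.2222]
  T[4,:] = [-0.1250 +0.0625 +0.1250 -0.3125 +0.0000]
|eigenvalues of T|: 0.5373, 0.4301, 0.1432, 0.0873, 0.0873.
ρ = 0.5373; 0.5373 < 1, so it converges for any x₀.

0.5373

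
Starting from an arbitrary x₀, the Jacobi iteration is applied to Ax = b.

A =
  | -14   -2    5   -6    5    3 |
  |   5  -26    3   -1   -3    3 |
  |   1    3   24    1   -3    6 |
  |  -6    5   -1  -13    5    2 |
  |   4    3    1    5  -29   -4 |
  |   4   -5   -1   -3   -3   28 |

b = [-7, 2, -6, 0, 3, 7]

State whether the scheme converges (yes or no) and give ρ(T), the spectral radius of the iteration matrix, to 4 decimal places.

yes, ρ = 0.5890

Split A = D + L + U, D = diag(-14, -26, 24, -13, -29, 28).
Jacobi T = -D⁻¹(L+U): T[4,1] = -(3)/(-29) = +0.1034; T[4,4] = 0.
  T[0,:] = [+0.0000, -0.1429, +0.3571, -0.4286, +0.3571, +0.2143]
  T[1,:] = [+0.1923, +0.0000, +0.1154, -0.0385, -0.1154, +0.1154]
  T[2,:] = [-0.0417, -0.1250, +0.0000, -0.0417, +0.1250, -0.2500]
  T[3,:] = [-0.4615, +0.3846, -0.0769, +0.0000, +0.3846, +0.1538]
  T[4,:] = [+0.1379, +0.1034, +0.0345, +0.1724, +0.0000, -0.1379]
  T[5,:] = [-0.1429, +0.1786, +0.0357, +0.1071, +0.1071, +0.0000]
|λ(T)| sorted: 0.5890, 0.2815, 0.2815, 0.1780, 0.1780, 0.0648.
ρ = 0.5890; 0.5890 < 1 ⇒ converges.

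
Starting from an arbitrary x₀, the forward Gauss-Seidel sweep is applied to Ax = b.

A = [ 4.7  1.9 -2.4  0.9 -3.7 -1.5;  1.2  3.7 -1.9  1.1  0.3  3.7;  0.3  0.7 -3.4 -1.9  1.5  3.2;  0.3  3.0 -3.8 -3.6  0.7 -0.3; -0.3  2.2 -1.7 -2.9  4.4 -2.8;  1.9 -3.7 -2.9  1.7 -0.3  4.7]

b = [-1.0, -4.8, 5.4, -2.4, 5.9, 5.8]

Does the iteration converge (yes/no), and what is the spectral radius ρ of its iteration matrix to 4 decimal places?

no, ρ = 1.3014

Diagonal D = diag(4.7, 3.7, -3.4, -3.6, 4.4, 4.7); L, U strict lower/upper.
T_GS = -(D+L)⁻¹U: row 0 first, T[0,5] = -(-1.5)/(4.7) = +0.3191; later rows by forward substitution.
  T[0,:] = [+0.0000, -0.4043, +0.5106, -0.1915, +0.7872, +0.3191]
  T[1,:] = [+0.0000, +0.1311, +0.3479, -0.2352, -0.3364, -1.1035]
  T[2,:] = [+0.0000, -0.0087, +0.1167, -0.6241, +0.4414, +0.7421]
  T[3,:] = [+0.0000, +0.0847, +0.2093, +0.4469, -0.4862, -1.7597]
  T[4,:] = [+0.0000, -0.0406, +0.0439, +0.1579, +0.0720, +0.3368]
  T[5,:] = [+0.0000, +0.2280, +0.0665, -0.6444, -0.1303, +0.1182]
eigenvalue magnitudes: 1.3014, 0.4393, 0.4393, 0.2098, 0.1101, 0.0000.
spectral radius ρ = 1.3014; 1.3014 > 1: divergent.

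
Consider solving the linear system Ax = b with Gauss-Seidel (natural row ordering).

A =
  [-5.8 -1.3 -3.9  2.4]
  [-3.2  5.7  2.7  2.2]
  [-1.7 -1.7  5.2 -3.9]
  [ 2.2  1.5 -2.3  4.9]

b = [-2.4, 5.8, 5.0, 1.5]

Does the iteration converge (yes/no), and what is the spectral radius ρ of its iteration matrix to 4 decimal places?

yes, ρ = 0.9117

Write A = D+L+U with D = diag(-5.8, 5.7, 5.2, 4.9).
Gauss-Seidel: T = -(D+L)⁻¹U, row 0 first, T[0,1] = -(-1.3)/(-5.8) = -0.2241; later rows by forward substitution.
  T[0,:] = [+0.0000 -0.2241 -0.6724 +0.4138]
  T[1,:] = [+0.0000 -0.1258 -0.8512 -0.1537]
  T[2,:] = [+0.0000 -0.1144 -0.4981 +0.8350]
  T[3,:] = [+0.0000 +0.0854 +0.3287 +0.2532]
|eigenvalues of T|: 0.9117, 0.4548, 0.0862, 0.0000.
ρ(T) = max|λ| = 0.9117; 0.9117 < 1, so it converges for any x₀.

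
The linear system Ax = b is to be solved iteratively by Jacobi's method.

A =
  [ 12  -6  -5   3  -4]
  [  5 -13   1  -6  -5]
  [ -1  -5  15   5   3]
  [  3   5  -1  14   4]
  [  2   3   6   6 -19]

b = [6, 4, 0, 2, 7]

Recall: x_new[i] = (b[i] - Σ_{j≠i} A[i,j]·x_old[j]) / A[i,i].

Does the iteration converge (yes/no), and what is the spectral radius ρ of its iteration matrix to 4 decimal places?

yes, ρ = 0.8343

Write A = D+L+U with D = diag(12, -13, 15, 14, -19).
T_J = -D⁻¹(L+U): T[2,1] = -(-5)/(15) = +0.3333; T[2,2] = 0.
  T[0,:] = [+0.0000  +0.5000  +0.4167  -0.2500  +0.3333]
  T[1,:] = [+0.3846  +0.0000  +0.0769  -0.4615  -0.3846]
  T[2,:] = [+0.0667  +0.3333  +0.0000  -0.3333  -0.2000]
  T[3,:] = [-0.2143  -0.3571  +0.0714  +0.0000  -0.2857]
  T[4,:] = [+0.1053  +0.1579  +0.3158  +0.3158  +0.0000]
|roots of det(T-λI)|: 0.8343, 0.4531, 0.4531, 0.3931, 0.3931.
spectral radius ρ = 0.8343; 0.8343 < 1: convergent.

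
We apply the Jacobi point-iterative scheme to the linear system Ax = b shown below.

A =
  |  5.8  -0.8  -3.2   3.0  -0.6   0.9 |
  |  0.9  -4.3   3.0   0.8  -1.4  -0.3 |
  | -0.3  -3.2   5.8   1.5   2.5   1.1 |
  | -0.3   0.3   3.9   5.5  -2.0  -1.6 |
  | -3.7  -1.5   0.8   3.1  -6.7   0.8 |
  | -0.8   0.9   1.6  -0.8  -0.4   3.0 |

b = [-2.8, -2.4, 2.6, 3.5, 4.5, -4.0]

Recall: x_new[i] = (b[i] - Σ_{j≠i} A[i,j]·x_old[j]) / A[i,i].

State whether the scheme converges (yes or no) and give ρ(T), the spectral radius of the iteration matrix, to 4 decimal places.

Split A = D + L + U, D = diag(5.8, -4.3, 5.8, 5.5, -6.7, 3).
T_J = -D⁻¹(L+U): T[5,0] = -(-0.8)/(3) = +0.2667; T[5,5] = 0.
  T[0,:] = [+0.0000, +0.1379, +0.5517, -0.5172, +0.1034, -0.1552]
  T[1,:] = [+0.2093, +0.0000, +0.6977, +0.1860, -0.3256, -0.0698]
  T[2,:] = [+0.0517, +0.5517, +0.0000, -0.2586, -0.4310, -0.1897]
  T[3,:] = [+0.0545, -0.0545, -0.7091, +0.0000, +0.3636, +0.2909]
  T[4,:] = [-0.5522, -0.2239, +0.1194, +0.4627, +0.0000, +0.1194]
  T[5,:] = [+0.2667, -0.3000, -0.5333, +0.2667, +0.1333, +0.0000]
|roots of det(T-λI)|: 1.2695, 0.7937, 0.5450, 0.5450, 0.1968, 0.0379.
ρ = 1.2695; 1.2695 > 1: divergent.

no, ρ = 1.2695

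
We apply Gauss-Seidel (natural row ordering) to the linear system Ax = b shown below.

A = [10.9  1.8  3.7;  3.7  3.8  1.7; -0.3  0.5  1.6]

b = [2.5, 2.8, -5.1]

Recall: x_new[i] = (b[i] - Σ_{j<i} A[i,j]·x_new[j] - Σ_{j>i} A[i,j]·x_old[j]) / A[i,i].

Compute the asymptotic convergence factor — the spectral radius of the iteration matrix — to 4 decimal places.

Split A = D + L + U, D = diag(10.9, 3.8, 1.6).
GS T = -(D+L)⁻¹U: row 0 first, T[0,1] = -(1.8)/(10.9) = -0.1651; later rows by forward substitution.
  T[0,:] = [+0.0000, -0.1651, -0.3394]
  T[1,:] = [+0.0000, +0.1608, -0.1169]
  T[2,:] = [+0.0000, -0.0812, -0.0271]
|roots of det(T-λI)|: 0.2022, 0.0685, 0.0000.
ρ(T) = max|λ| = 0.2022; 0.2022 < 1, so it converges for any x₀.

0.2022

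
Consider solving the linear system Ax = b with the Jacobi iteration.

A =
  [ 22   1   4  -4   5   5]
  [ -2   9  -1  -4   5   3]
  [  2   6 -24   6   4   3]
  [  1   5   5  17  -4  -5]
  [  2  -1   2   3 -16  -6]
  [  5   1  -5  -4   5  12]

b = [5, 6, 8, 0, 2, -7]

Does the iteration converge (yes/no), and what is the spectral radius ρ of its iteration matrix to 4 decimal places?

Split A = D + L + U, D = diag(22, 9, -24, 17, -16, 12).
T_J = -D⁻¹(L+U): T[2,5] = -(3)/(-24) = +0.1250; T[2,2] = 0.
  T[0,:] = [+0.0000, -0.0455, -0.1818, +0.1818, -0.2273, -0.2273]
  T[1,:] = [+0.2222, +0.0000, +0.1111, +0.4444, -0.5556, -0.3333]
  T[2,:] = [+0.0833, +0.2500, +0.0000, +0.2500, +0.1667, +0.1250]
  T[3,:] = [-0.0588, -0.2941, -0.2941, +0.0000, +0.2353, +0.2941]
  T[4,:] = [+0.1250, -0.0625, +0.1250, +0.1875, +0.0000, -0.3750]
  T[5,:] = [-0.4167, -0.0833, +0.4167, +0.3333, -0.4167, +0.0000]
|eigenvalues of T|: 0.8336, 0.5173, 0.5173, 0.4163, 0.4163, 0.1937.
spectral radius ρ = 0.8336; 0.8336 < 1: convergent.

yes, ρ = 0.8336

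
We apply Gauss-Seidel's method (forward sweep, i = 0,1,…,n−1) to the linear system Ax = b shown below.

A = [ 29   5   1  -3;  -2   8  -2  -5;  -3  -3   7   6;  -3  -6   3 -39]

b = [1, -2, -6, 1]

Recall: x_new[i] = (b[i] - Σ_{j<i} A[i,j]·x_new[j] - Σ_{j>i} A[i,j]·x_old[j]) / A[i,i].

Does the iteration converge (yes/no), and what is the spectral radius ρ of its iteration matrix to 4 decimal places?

yes, ρ = 0.2167

Diagonal D = diag(29, 8, 7, -39); L, U strict lower/upper.
T_GS = -(D+L)⁻¹U: row 0 first, T[0,1] = -(5)/(29) = -0.1724; later rows by forward substitution.
  T[0,:] = [+0.0000 -0.1724 -0.0345 +0.1034]
  T[1,:] = [+0.0000 -0.0431 +0.2414 +0.6509]
  T[2,:] = [+0.0000 -0.0924 +0.0887 -0.5339]
  T[3,:] = [+0.0000 +0.0128 -0.0277 -0.1492]
|roots of det(T-λI)|: 0.2167, 0.1145, 0.1145, 0.0000.
ρ = 0.2167; 0.2167 < 1: convergent.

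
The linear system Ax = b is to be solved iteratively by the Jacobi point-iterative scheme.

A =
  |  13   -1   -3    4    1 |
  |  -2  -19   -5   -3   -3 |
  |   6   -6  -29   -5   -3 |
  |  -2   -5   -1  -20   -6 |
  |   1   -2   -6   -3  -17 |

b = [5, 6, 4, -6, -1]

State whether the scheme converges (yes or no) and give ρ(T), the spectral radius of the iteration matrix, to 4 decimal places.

Split A = D + L + U, D = diag(13, -19, -29, -20, -17).
Jacobi: T = -D⁻¹(L+U), T[4,0] = -(1)/(-17) = +0.0588; T[4,4] = 0.
  T[0,:] = [+0.0000 +0.0769 +0.2308 -0.3077 -0.0769]
  T[1,:] = [-0.1053 +0.0000 -0.2632 -0.1579 -0.1579]
  T[2,:] = [+0.2069 -0.2069 +0.0000 -0.1724 -0.1034]
  T[3,:] = [-0.1000 -0.2500 -0.0500 +0.0000 -0.3000]
  T[4,:] = [+0.0588 -0.1176 -0.3529 -0.1765 +0.0000]
moduli |λ_i(T)| = 0.5662, 0.3686, 0.3686, 0.1980, 0.0880.
spectral radius ρ = 0.5662; 0.5662 < 1, so it converges for any x₀.

yes, ρ = 0.5662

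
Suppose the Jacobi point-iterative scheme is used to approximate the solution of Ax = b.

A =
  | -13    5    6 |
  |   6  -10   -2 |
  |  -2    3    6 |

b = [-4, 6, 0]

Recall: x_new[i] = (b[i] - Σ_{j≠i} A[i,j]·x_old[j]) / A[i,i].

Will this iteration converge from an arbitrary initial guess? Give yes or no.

yes

Write A = D+L+U with D = diag(-13, -10, 6).
Jacobi: T = -D⁻¹(L+U), T[0,1] = -(5)/(-13) = +0.3846; T[0,0] = 0.
  T[0,:] = [+0.0000, +0.3846, +0.4615]
  T[1,:] = [+0.6000, +0.0000, -0.2000]
  T[2,:] = [+0.3333, -0.5000, +0.0000]
|eigenvalues of T|: 0.8265, 0.4456, 0.4456.
ρ(T) = max|λ| = 0.8265; 0.8265 < 1, so it converges for any x₀.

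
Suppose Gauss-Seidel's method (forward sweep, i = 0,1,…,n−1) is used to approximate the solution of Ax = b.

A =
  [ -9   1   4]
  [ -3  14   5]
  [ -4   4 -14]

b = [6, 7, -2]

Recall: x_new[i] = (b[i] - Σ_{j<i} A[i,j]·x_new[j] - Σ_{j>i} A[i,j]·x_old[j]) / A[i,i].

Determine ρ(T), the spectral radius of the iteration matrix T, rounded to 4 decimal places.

0.2278

Let D = diag(-9, 14, -14); L, U the strict triangles.
GS T = -(D+L)⁻¹U: row 0 first, T[0,2] = -(4)/(-9) = +0.4444; later rows by forward substitution.
  T[0,:] = [+0.0000 +0.1111 +0.4444]
  T[1,:] = [+0.0000 +0.0238 -0.2619]
  T[2,:] = [+0.0000 -0.0249 -0.2018]
|λ(T)| sorted: 0.2278, 0.0498, 0.0000.
spectral radius ρ = 0.2278; 0.2278 < 1 ⇒ converges.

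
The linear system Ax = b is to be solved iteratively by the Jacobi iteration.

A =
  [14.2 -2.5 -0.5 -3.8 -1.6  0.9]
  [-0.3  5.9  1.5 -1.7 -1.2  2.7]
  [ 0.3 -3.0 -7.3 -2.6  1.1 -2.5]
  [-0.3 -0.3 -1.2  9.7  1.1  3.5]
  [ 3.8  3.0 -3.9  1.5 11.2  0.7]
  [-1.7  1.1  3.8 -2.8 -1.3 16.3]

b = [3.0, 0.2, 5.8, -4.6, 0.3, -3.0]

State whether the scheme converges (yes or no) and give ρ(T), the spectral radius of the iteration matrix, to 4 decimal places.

Split A = D + L + U, D = diag(14.2, 5.9, -7.3, 9.7, 11.2, 16.3).
Jacobi T = -D⁻¹(L+U): T[0,4] = -(-1.6)/(14.2) = +0.1127; T[0,0] = 0.
  T[0,:] = [+0.0000, +0.1761, +0.0352, +0.2676, +0.1127, -0.0634]
  T[1,:] = [+0.0508, +0.0000, -0.2542, +0.2881, +0.2034, -0.4576]
  T[2,:] = [+0.0411, -0.4110, +0.0000, -0.3562, +0.1507, -0.3425]
  T[3,:] = [+0.0309, +0.0309, +0.1237, +0.0000, -0.1134, -0.3608]
  T[4,:] = [-0.3393, -0.2679, +0.3482, -0.1339, +0.0000, -0.0625]
  T[5,:] = [+0.1043, -0.0675, -0.2331, +0.1718, +0.0798, +0.0000]
|eigenvalues of T|: 0.6131, 0.4118, 0.4118, 0.2925, 0.2925, 0.1058.
spectral radius ρ = 0.6131; 0.6131 < 1, so it converges for any x₀.

yes, ρ = 0.6131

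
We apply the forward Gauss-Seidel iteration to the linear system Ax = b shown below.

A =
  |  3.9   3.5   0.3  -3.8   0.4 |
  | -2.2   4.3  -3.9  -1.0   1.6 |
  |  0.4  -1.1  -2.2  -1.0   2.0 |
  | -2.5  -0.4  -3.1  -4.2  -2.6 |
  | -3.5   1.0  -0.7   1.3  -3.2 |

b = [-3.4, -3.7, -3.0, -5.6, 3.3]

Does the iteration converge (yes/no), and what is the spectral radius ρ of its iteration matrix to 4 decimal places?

no, ρ = 1.6781

A = D + L + U where D = diag(3.9, 4.3, -2.2, -4.2, -3.2).
GS T = -(D+L)⁻¹U: row 0 first, T[0,3] = -(-3.8)/(3.9) = +0.9744; later rows by forward substitution.
  T[0,:] = [+0.0000  -0.8974  -0.0769  +0.9744  -0.1026]
  T[1,:] = [+0.0000  -0.4592  +0.8676  +0.7311  -0.4246]
  T[2,:] = [+0.0000  +0.0664  -0.4478  -0.6429  +1.1027]
  T[3,:] = [+0.0000  +0.5289  +0.2937  -0.1751  -1.3315]
  T[4,:] = [+0.0000  +1.0384  +0.5725  -0.7677  -0.8026]
|roots of det(T-λI)|: 1.6781, 0.7819, 0.7250, 0.2633, 0.0000.
ρ(T) = max|λ| = 1.6781; 1.6781 > 1 ⇒ diverges.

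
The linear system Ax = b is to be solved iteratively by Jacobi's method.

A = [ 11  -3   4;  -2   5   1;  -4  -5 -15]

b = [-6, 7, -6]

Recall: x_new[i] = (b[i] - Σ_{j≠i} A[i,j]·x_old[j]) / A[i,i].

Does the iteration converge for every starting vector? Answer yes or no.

yes

Let D = diag(11, 5, -15); L, U the strict triangles.
Jacobi T = -D⁻¹(L+U): T[0,2] = -(4)/(11) = -0.3636; T[0,0] = 0.
  T[0,:] = [+0.0000 +0.2727 -0.3636]
  T[1,:] = [+0.4000 +0.0000 -0.2000]
  T[2,:] = [-0.2667 -0.3333 +0.0000]
moduli |λ_i(T)| = 0.6128, 0.3207, 0.3207.
ρ(T) = max|λ| = 0.6128; 0.6128 < 1, so it converges for any x₀.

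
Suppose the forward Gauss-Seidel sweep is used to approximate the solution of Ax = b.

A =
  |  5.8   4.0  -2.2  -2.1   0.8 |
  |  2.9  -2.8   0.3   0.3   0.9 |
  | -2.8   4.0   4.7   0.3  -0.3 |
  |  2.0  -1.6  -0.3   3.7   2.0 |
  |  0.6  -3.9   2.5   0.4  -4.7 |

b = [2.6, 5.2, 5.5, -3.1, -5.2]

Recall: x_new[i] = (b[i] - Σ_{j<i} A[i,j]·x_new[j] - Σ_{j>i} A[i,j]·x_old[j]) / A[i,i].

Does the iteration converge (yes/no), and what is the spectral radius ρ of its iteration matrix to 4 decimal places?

Let D = diag(5.8, -2.8, 4.7, 3.7, -4.7); L, U the strict triangles.
GS T = -(D+L)⁻¹U: row 0 first, T[0,3] = -(-2.1)/(5.8) = +0.3621; later rows by forward substitution.
  T[0,:] = [+0.0000  -0.6897  +0.3793  +0.3621  -0.1379]
  T[1,:] = [+0.0000  -0.7143  +0.5000  +0.4821  +0.1786]
  T[2,:] = [+0.0000  +0.1970  -0.1996  -0.2585  -0.1703]
  T[3,:] = [+0.0000  +0.0799  -0.0050  -0.0082  -0.4026]
  T[4,:] = [+0.0000  +0.6163  -0.4730  -0.4920  -0.2906]
moduli |λ_i(T)| = 1.2906, 0.1288, 0.0765, 0.0256, 0.0000.
ρ(T) = max|λ| = 1.2906; 1.2906 > 1, so it fails to converge.

no, ρ = 1.2906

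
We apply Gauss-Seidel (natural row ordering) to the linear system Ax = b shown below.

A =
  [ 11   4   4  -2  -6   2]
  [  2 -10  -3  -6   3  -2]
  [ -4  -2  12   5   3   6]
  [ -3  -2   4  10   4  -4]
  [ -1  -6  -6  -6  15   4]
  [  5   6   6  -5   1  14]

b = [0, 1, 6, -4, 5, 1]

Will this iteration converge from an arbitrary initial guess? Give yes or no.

Write A = D+L+U with D = diag(11, -10, 12, 10, 15, 14).
T_GS = -(D+L)⁻¹U: row 0 first, T[0,4] = -(-6)/(11) = +0.5455; later rows by forward substitution.
  T[0,:] = [+0.0000 -0.3636 -0.3636 +0.1818 +0.5455 -0.1818]
  T[1,:] = [+0.0000 -0.0727 -0.3727 -0.5636 +0.4091 -0.2364]
  T[2,:] = [+0.0000 -0.1333 -0.1833 -0.4500 +0.0000 -0.6000]
  T[3,:] = [+0.0000 -0.0703 -0.1103 +0.1218 -0.1545 +0.5382]
  T[4,:] = [+0.0000 -0.1348 -0.2908 -0.3446 +0.1382 -0.3981]
  T[5,:] = [+0.0000 +0.2027 +0.3496 +0.4376 -0.4352 +0.6440]
|λ(T)| sorted: 0.8600, 0.4762, 0.2529, 0.1350, 0.1238, 0.0000.
ρ(T) = max|λ| = 0.8600; 0.8600 < 1, so it converges for any x₀.

yes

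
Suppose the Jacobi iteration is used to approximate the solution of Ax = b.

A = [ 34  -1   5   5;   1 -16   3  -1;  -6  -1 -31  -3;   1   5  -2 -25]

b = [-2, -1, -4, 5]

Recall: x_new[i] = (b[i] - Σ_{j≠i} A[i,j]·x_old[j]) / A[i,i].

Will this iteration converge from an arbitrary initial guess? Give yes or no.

Split A = D + L + U, D = diag(34, -16, -31, -25).
Jacobi T = -D⁻¹(L+U): T[0,2] = -(5)/(34) = -0.1471; T[0,0] = 0.
  T[0,:] = [+0.0000 +0.0294 -0.1471 -0.1471]
  T[1,:] = [+0.0625 +0.0000 +0.1875 -0.0625]
  T[2,:] = [-0.1935 -0.0323 +0.0000 -0.0968]
  T[3,:] = [+0.0400 +0.2000 -0.0800 +0.0000]
moduli |λ_i(T)| = 0.2590, 0.1929, 0.1929, 0.1522.
ρ = 0.2590; 0.2590 < 1, so it converges for any x₀.

yes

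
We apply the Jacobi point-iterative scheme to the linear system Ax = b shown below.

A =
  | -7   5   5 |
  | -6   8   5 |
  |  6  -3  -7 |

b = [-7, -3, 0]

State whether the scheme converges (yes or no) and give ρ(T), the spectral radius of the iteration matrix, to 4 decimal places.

no, ρ = 1.3654

Split A = D + L + U, D = diag(-7, 8, -7).
T_J = -D⁻¹(L+U): T[2,0] = -(6)/(-7) = +0.8571; T[2,2] = 0.
  T[0,:] = [+0.0000, +0.7143, +0.7143]
  T[1,:] = [+0.7500, +0.0000, -0.6250]
  T[2,:] = [+0.8571, -0.4286, +0.0000]
|λ(T)| sorted: 1.3654, 0.8155, 0.5498.
ρ(T) = max|λ| = 1.3654; 1.3654 > 1 ⇒ diverges.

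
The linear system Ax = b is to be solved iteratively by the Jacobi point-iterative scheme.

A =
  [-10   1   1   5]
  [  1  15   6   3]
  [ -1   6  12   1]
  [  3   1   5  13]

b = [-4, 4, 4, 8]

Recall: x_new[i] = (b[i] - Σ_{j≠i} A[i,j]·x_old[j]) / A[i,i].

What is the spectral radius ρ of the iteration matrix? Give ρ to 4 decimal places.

Diagonal D = diag(-10, 15, 12, 13); L, U strict lower/upper.
Jacobi T = -D⁻¹(L+U): T[0,1] = -(1)/(-10) = +0.1000; T[0,0] = 0.
  T[0,:] = [+0.0000 +0.1000 +0.1000 +0.5000]
  T[1,:] = [-0.0667 +0.0000 -0.4000 -0.2000]
  T[2,:] = [+0.0833 -0.5000 +0.0000 -0.0833]
  T[3,:] = [-0.2308 -0.0769 -0.3846 +0.0000]
|eigenvalues of T|: 0.5291, 0.3512, 0.2894, 0.2894.
ρ(T) = max|λ| = 0.5291; 0.5291 < 1 ⇒ converges.

0.5291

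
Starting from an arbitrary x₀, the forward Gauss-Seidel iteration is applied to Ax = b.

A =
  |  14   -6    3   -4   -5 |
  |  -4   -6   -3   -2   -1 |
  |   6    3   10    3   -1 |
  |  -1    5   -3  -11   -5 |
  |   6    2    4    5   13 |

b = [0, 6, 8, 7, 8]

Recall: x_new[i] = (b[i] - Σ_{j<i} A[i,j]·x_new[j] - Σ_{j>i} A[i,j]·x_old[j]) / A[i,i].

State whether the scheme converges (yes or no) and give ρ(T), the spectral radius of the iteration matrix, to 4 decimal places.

Write A = D+L+U with D = diag(14, -6, 10, -11, 13).
GS T = -(D+L)⁻¹U: row 0 first, T[0,2] = -(3)/(14) = -0.2143; later rows by forward substitution.
  T[0,:] = [+0.0000, +0.4286, -0.2143, +0.2857, +0.3571]
  T[1,:] = [+0.0000, -0.2857, -0.3571, -0.5238, -0.4048]
  T[2,:] = [+0.0000, -0.1714, +0.2357, -0.3143, +0.0071]
  T[3,:] = [+0.0000, -0.1221, -0.2071, -0.1784, -0.6729]
  T[4,:] = [+0.0000, -0.0541, +0.1610, +0.1140, +0.1541]
|eigenvalues of T|: 0.5849, 0.4694, 0.2216, 0.2216, 0.0000.
spectral radius ρ = 0.5849; 0.5849 < 1, so it converges for any x₀.

yes, ρ = 0.5849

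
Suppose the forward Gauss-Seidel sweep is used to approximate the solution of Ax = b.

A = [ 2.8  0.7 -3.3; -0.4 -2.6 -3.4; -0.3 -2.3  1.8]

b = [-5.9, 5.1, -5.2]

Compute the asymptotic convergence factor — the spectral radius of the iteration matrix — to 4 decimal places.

A = D + L + U where D = diag(2.8, -2.6, 1.8).
Gauss-Seidel: T = -(D+L)⁻¹U, row 0 first, T[0,1] = -(0.7)/(2.8) = -0.2500; later rows by forward substitution.
  T[0,:] = [+0.0000, -0.2500, +1.1786]
  T[1,:] = [+0.0000, +0.0385, -1.4890]
  T[2,:] = [+0.0000, +0.0075, -1.7062]
|eigenvalues of T|: 1.6998, 0.0321, 0.0000.
spectral radius ρ = 1.6998; 1.6998 > 1, so it fails to converge.

1.6998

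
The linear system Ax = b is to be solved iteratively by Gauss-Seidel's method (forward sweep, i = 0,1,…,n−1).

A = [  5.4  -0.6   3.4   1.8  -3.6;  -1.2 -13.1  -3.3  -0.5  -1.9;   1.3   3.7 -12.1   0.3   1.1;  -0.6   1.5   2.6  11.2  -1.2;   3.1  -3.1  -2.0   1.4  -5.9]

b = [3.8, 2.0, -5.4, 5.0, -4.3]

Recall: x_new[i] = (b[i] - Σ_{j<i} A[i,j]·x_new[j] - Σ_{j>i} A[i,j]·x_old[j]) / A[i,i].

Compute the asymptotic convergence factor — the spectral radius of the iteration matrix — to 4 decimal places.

0.2872

Diagonal D = diag(5.4, -13.1, -12.1, 11.2, -5.9); L, U strict lower/upper.
GS T = -(D+L)⁻¹U: row 0 first, T[0,1] = -(-0.6)/(5.4) = +0.1111; later rows by forward substitution.
  T[0,:] = [+0.0000  +0.1111  -0.6296  -0.3333  +0.6667]
  T[1,:] = [+0.0000  -0.0102  -0.1942  -0.0076  -0.2061]
  T[2,:] = [+0.0000  +0.0088  -0.1270  -0.0134  +0.0995]
  T[3,:] = [+0.0000  +0.0053  +0.0218  -0.0137  +0.1474]
  T[4,:] = [+0.0000  +0.0620  -0.1805  -0.1699  +0.4598]
moduli |λ_i(T)| = 0.2872, 0.1363, 0.1052, 0.0095, 0.0000.
spectral radius ρ = 0.2872; 0.2872 < 1: convergent.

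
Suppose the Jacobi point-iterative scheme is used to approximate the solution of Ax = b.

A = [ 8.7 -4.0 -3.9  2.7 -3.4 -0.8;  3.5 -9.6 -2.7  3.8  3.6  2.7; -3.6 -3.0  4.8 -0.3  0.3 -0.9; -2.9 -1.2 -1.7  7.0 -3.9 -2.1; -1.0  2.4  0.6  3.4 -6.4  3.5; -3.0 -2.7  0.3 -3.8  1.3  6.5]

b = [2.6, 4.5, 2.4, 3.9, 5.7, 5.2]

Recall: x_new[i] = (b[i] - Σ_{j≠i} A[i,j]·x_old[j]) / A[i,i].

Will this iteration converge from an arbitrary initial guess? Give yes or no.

Split A = D + L + U, D = diag(8.7, -9.6, 4.8, 7, -6.4, 6.5).
T_J = -D⁻¹(L+U): T[1,2] = -(-2.7)/(-9.6) = -0.2813; T[1,1] = 0.
  T[0,:] = [+0.0000, +0.4598, +0.4483, -0.3103, +0.3908, +0.0920]
  T[1,:] = [+0.3646, +0.0000, -0.2813, +0.3958, +0.3750, +0.2813]
  T[2,:] = [+0.7500, +0.6250, +0.0000, +0.0625, -0.0625, +0.1875]
  T[3,:] = [+0.4143, +0.1714, +0.2429, +0.0000, +0.5571, +0.3000]
  T[4,:] = [-0.1562, +0.3750, +0.0938, +0.5312, +0.0000, +0.5469]
  T[5,:] = [+0.4615, +0.4154, -0.0462, +0.5846, -0.2000, +0.0000]
|λ(T)| sorted: 1.3020, 0.7528, 0.7528, 0.3625, 0.3625, 0.3488.
ρ = 1.3020; 1.3020 > 1, so it fails to converge.

no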